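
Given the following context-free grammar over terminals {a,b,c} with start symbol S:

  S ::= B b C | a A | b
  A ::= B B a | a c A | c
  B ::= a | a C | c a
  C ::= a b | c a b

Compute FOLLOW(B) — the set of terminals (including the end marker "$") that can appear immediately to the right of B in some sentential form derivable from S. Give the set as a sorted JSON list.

Compute FIRST by fixpoint:
[1]
  A via A→a c A: +{a}
  A via A→c: +{c}
  B via B→a: +{a}
  B via B→c a: +{c}
  C via C→a b: +{a}
  C via C→c a b: +{c}
  S via S→B b C: +{a,c}
  S via S→b: +{b}
  S: {a,b,c}  A: {a,c}  B: {a,c}  C: {a,c}
[2] (stable)
  S: {a,b,c}  A: {a,c}  B: {a,c}  C: {a,c}

FOLLOW iteration:
initialize: $ ∈ FOLLOW(S)
[1]
  A→B B a: FOLLOW(B) ⊇ FIRST(B) = {a,c}; new: +{a,c}
  B→a C: FOLLOW(C) ⊇ FOLLOW(B) ⊇ {a,c}; new: +{a,c}
  S→B b C: FOLLOW(B) ⊇ FIRST(b) = {b}; new: +{b}
  S→B b C: FOLLOW(C) ⊇ FOLLOW(S) ⊇ {$}; new: +{$}
  S→a A: FOLLOW(A) ⊇ FOLLOW(S) ⊇ {$}; new: +{$}
  FOLLOW(S)={$}  FOLLOW(A)={$}  FOLLOW(B)={a,b,c}  FOLLOW(C)={$,a,c}
[2]
  B→a C: FOLLOW(C) ⊇ FOLLOW(B) ⊇ {a,b,c}; new: +{b}
  FOLLOW(S)={$}  FOLLOW(A)={$}  FOLLOW(B)={a,b,c}  FOLLOW(C)={$,a,b,c}
[3] (stable)
  FOLLOW(S)={$}  FOLLOW(A)={$}  FOLLOW(B)={a,b,c}  FOLLOW(C)={$,a,b,c}

FOLLOW(B) = ["a", "b", "c"]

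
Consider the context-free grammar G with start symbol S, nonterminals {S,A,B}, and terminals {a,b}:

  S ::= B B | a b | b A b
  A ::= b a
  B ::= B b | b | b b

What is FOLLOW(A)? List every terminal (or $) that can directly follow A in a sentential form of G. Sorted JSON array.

Compute FIRST by fixpoint:
pass 1:
  A via A→b a: +{b}
  B via B→b: +{b}
  S via S→B B: +{b}
  S via S→a b: +{a}
  FIRST[S]={a,b}  FIRST[A]={b}  FIRST[B]={b}
pass 2: done
  FIRST[S]={a,b}  FIRST[A]={b}  FIRST[B]={b}

FOLLOW iteration:
initialize: $ ∈ FOLLOW(S)
pass 1:
  B→B b: FOLLOW(B) ⊇ FIRST(b) = {b}; new: +{b}
  S→B B: FOLLOW(B) ⊇ FOLLOW(S) ⊇ {$}; new: +{$}
  S→b A b: FOLLOW(A) ⊇ FIRST(b) = {b}; new: +{b}
  FOLLOW[S]={$}  FOLLOW[A]={b}  FOLLOW[B]={$,b}
pass 2: (no change)
  FOLLOW[S]={$}  FOLLOW[A]={b}  FOLLOW[B]={$,b}

FOLLOW(A) = ["b"]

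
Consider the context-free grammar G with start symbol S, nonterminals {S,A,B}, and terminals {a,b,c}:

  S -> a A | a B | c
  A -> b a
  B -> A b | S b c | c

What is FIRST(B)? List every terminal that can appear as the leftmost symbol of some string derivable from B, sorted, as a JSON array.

FIRST sets, iterate to fixpoint:
round 1:
  A via A→b a: +{b}
  B via B→A b: +{b}
  B via B→c: +{c}
  S via S→a A: +{a}
  S via S→c: +{c}
  FIRST[S]={a,c}  FIRST[A]={b}  FIRST[B]={b,c}
round 2:
  B via B→S b c: +{a}
  FIRST[S]={a,c}  FIRST[A]={b}  FIRST[B]={a,b,c}
round 3: (stable)
  FIRST[S]={a,c}  FIRST[A]={b}  FIRST[B]={a,b,c}

FIRST(B) = ["a", "b", "c"]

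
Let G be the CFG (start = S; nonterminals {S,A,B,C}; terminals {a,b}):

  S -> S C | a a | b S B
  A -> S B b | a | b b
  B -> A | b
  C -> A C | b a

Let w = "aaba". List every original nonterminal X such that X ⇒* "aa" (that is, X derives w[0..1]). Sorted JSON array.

CNF form of G:
  S -> S C | T0 X4 | T1 T1
  A -> S X2 | T0 T0 | a
  B -> S X3 | T0 T0 | a | b
  C -> A C | T0 T1
  T0 -> b
  T1 -> a
  X2 -> B T0
  X3 -> B T0
  X4 -> S B

CYK table (by increasing span) (cells [i..j] with 0 ≤ i ≤ j ≤ 1 only):
  [0..0]={A,B,T1}  "a"  orig:{A,B}
  [1..1]={A,B,T1}  "a"  orig:{A,B}
  [0..1]={S}  "aa"

Original NTs in T[0,1] deriving "aa": ["S"]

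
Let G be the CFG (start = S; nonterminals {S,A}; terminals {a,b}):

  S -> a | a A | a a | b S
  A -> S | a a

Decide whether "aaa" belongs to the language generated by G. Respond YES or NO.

Convert to CNF:
  S -> T0 A | T0 T0 | T1 S | a
  A -> T0 A | T0 T0 | T1 S | a
  T0 -> a
  T1 -> b

CYK table (by increasing span):
  T[0,0] 'a' = {A,S,T0}  orig:{A,S}
  T[1,1] 'a' = {A,S,T0}  orig:{A,S}
  T[2,2] 'a' = {A,S,T0}  orig:{A,S}
  T[0,1] 'aa' = {A,S}
  T[1,2] 'aa' = {A,S}
  T[0,2] 'aaa' = {A,S}

S ∈ T[0,2] ⇒ YES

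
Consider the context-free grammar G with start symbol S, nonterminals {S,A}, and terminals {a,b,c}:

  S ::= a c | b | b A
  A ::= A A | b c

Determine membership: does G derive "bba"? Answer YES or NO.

Convert to CNF:
  S -> T0 A | T2 T1 | b
  A -> A A | T0 T1
  T0 -> b
  T1 -> c
  T2 -> a

Fill CYK table bottom-up:
  cell(0,0) b: {S,T0}  orig:{S}
  cell(1,1) b: {S,T0}  orig:{S}
  cell(2,2) a: {T2}  orig:{}
  cell(0,1) bb: ∅
  cell(1,2) ba: ∅
  cell(0,2) bba: ∅

S ∉ T[0,2] ⇒ NO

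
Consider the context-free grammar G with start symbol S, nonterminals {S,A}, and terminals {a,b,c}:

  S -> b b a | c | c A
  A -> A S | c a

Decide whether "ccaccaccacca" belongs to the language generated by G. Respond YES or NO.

CNF form of G:
  S -> T0 A | T2 X3 | c
  A -> A S | T0 T1
  T0 -> c
  T1 -> a
  T2 -> b
  X3 -> T2 T1

Fill CYK table bottom-up:
  cell(0,0) c: {S,T0}  orig:{S}
  cell(1,1) c: {S,T0}  orig:{S}
  cell(2,2) a: {T1}  orig:{}
  cell(3,3) c: {S,T0}  orig:{S}
  cell(4,4) c: {S,T0}  orig:{S}
  cell(5,5) a: {T1}  orig:{}
  cell(6,6) c: {S,T0}  orig:{S}
  cell(7,7) c: {S,T0}  orig:{S}
  cell(8,8) a: {T1}  orig:{}
  cell(9,9) c: {S,T0}  orig:{S}
  cell(10,10) c: {S,T0}  orig:{S}
  cell(11,11) a: {T1}  orig:{}
  cell(0,1) cc: ∅
  cell(1,2) ca: {A}
  cell(2,3) ac: ∅
  cell(3,4) cc: ∅
  cell(4,5) ca: {A}
  cell(5,6) ac: ∅
  cell(6,7) cc: ∅
  cell(7,8) ca: {A}
  cell(8,9) ac: ∅
  cell(9,10) cc: ∅
  cell(10,11) ca: {A}
  cell(0,2) cca: {S}
  cell(1,3) cac: {A}
  cell(2,4) acc: ∅
  cell(3,5) cca: {S}
  cell(4,6) cac: {A}
  cell(5,7) acc: ∅
  cell(6,8) cca: {S}
  cell(7,9) cac: {A}
  cell(8,10) acc: ∅
  cell(9,11) cca: {S}
  cell(0,3) ccac: {S}
  cell(1,4) cacc: {A}
  cell(2,5) acca: ∅
  cell(3,6) ccac: {S}
  cell(4,7) cacc: {A}
  cell(5,8) acca: ∅
  cell(6,9) ccac: {S}
  cell(7,10) cacc: {A}
  cell(8,11) acca: ∅
  cell(0,4) ccacc: {S}
  cell(1,5) cacca: {A}
  cell(2,6) accac: ∅
  cell(3,7) ccacc: {S}
  cell(4,8) cacca: {A}
  cell(5,9) accac: ∅
  cell(6,10) ccacc: {S}
  cell(7,11) cacca: {A}
  cell(0,5) ccacca: {S}
  cell(1,6) caccac: {A}
  cell(2,7) accacc: ∅
  cell(3,8) ccacca: {S}
  cell(4,9) caccac: {A}
  cell(5,10) accacc: ∅
  cell(6,11) ccacca: {S}
  cell(0,6) ccaccac: {S}
  cell(1,7) caccacc: {A}
  cell(2,8) accacca: ∅
  cell(3,9) ccaccac: {S}
  cell(4,10) caccacc: {A}
  cell(5,11) accacca: ∅
  cell(0,7) ccaccacc: {S}
  cell(1,8) caccacca: {A}
  cell(2,9) accaccac: ∅
  cell(3,10) ccaccacc: {S}
  cell(4,11) caccacca: {A}
  cell(0,8) ccaccacca: {S}
  cell(1,9) caccaccac: {A}
  cell(2,10) accaccacc: ∅
  cell(3,11) ccaccacca: {S}
  cell(0,9) ccaccaccac: {S}
  cell(1,10) caccaccacc: {A}
  cell(2,11) accaccacca: ∅
  cell(0,10) ccaccaccacc: {S}
  cell(1,11) caccaccacca: {A}
  cell(0,11) ccaccaccacca: {S}

S ∈ T[0,11] ⇒ YES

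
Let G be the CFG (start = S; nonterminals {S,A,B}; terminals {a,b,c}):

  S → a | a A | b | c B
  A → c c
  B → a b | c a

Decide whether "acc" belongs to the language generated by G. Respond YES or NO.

Convert to CNF:
  S -> T0 B | T1 A | a | b
  A -> T0 T0
  B -> T0 T1 | T1 T2
  T0 -> c
  T1 -> a
  T2 -> b

Fill CYK table bottom-up:
  T[0,0] 'a' = {S,T1}  orig:{S}
  T[1,1] 'c' = {T0}  orig:{}
  T[2,2] 'c' = {T0}  orig:{}
  T[0,1] 'ac' = ∅
  T[1,2] 'cc' = {A}
  T[0,2] 'acc' = {S}

S ∈ T[0,2] ⇒ YES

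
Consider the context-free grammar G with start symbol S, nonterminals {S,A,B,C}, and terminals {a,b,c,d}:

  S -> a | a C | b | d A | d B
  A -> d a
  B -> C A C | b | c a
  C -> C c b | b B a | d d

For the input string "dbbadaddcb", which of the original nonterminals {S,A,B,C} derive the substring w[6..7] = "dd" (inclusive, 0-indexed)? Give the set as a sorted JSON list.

CNF form of G:
  S -> T0 A | T0 B | T1 C | a | b
  A -> T0 T1
  B -> C X4 | T2 T1 | b
  C -> C X5 | T0 T0 | T3 X6
  T0 -> d
  T1 -> a
  T2 -> c
  T3 -> b
  X4 -> A C
  X5 -> T2 T3
  X6 -> B T1

Fill CYK table bottom-up (cells [i..j] with 6 ≤ i ≤ j ≤ 7 only):
  T[6,6] 'd' = {T0}  orig:{}
  T[7,7] 'd' = {T0}  orig:{}
  T[6,7] 'dd' = {C}

Original NTs in T[6,7] deriving "dd": ["C"]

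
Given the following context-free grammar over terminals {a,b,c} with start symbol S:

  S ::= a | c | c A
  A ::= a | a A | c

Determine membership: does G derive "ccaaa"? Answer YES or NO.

Convert to CNF:
  S -> T1 A | a | c
  A -> T0 A | a | c
  T0 -> a
  T1 -> c

CYK fill:
  cell(0,0) c: {A,S,T1}  orig:{A,S}
  cell(1,1) c: {A,S,T1}  orig:{A,S}
  cell(2,2) a: {A,S,T0}  orig:{A,S}
  cell(3,3) a: {A,S,T0}  orig:{A,S}
  cell(4,4) a: {A,S,T0}  orig:{A,S}
  cell(0,1) cc: {S}
  cell(1,2) ca: {S}
  cell(2,3) aa: {A}
  cell(3,4) aa: {A}
  cell(0,2) cca: ∅
  cell(1,3) caa: {S}
  cell(2,4) aaa: {A}
  cell(0,3) ccaa: ∅
  cell(1,4) caaa: {S}
  cell(0,4) ccaaa: ∅

S ∉ T[0,4] ⇒ NO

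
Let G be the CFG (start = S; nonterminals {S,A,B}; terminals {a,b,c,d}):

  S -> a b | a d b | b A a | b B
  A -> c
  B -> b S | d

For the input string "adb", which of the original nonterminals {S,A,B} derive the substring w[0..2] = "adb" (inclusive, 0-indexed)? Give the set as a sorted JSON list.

CNF form of G:
  S -> T0 B | T0 X4 | T1 T0 | T1 X3
  A -> c
  B -> T0 S | d
  T0 -> b
  T1 -> a
  T2 -> d
  X3 -> T2 T0
  X4 -> A T1

CYK table (by increasing span) (cells [i..j] with 0 ≤ i ≤ j ≤ 2 only):
  cell(0,0) a: {T1}  orig:{}
  cell(1,1) d: {B,T2}  orig:{B}
  cell(2,2) b: {T0}  orig:{}
  cell(0,1) ad: ∅
  cell(1,2) db: {X3}  orig:{}
  cell(0,2) adb: {S}

Original NTs in T[0,2] deriving "adb": ["S"]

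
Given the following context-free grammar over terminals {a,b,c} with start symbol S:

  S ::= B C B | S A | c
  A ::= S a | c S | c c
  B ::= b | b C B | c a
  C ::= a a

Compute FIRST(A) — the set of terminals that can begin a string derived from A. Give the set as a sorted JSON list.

Compute FIRST by fixpoint:
round 1:
  A via A→c S: +{c}
  B via B→b: +{b}
  B via B→c a: +{c}
  C via C→a a: +{a}
  S via S→B C B: +{b,c}
  FIRST(S)={b,c}  FIRST(A)={c}  FIRST(B)={b,c}  FIRST(C)={a}
round 2:
  A via A→S a: +{b}
  FIRST(S)={b,c}  FIRST(A)={b,c}  FIRST(B)={b,c}  FIRST(C)={a}
round 3: — fixpoint
  FIRST(S)={b,c}  FIRST(A)={b,c}  FIRST(B)={b,c}  FIRST(C)={a}

FIRST(A) = ["b", "c"]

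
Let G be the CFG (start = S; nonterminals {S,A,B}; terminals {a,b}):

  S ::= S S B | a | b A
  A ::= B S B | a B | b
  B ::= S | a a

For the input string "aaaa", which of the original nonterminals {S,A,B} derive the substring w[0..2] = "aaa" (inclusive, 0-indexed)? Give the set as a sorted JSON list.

Convert to CNF:
  S -> S X4 | T1 A | a
  A -> B X2 | T0 B | b
  B -> S X3 | T0 T0 | T1 A | a
  T0 -> a
  T1 -> b
  X2 -> S B
  X3 -> S B
  X4 -> S B

CYK table (by increasing span) (cells [i..j] with 0 ≤ i ≤ j ≤ 2 only):
  [0..0]={B,S,T0}  "a"  orig:{B,S}
  [1..1]={B,S,T0}  "a"  orig:{B,S}
  [2..2]={B,S,T0}  "a"  orig:{B,S}
  [0..1]={A,B,X2,X3,X4}  "aa"  orig:{A,B}
  [1..2]={A,B,X2,X3,X4}  "aa"  orig:{A,B}
  [0..2]={A,B,S,X2,X3,X4}  "aaa"  orig:{A,B,S}

Original NTs in T[0,2] deriving "aaa": ["A", "B", "S"]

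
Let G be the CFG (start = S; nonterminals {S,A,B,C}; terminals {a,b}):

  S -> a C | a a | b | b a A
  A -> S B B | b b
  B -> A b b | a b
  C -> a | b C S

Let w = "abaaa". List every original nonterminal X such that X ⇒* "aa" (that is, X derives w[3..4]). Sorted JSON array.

CNF form of G:
  S -> T0 X5 | T1 C | T1 T1 | b
  A -> S X2 | T0 T0
  B -> A X3 | T1 T0
  C -> T0 X4 | a
  T0 -> b
  T1 -> a
  X2 -> B B
  X3 -> T0 T0
  X4 -> C S
  X5 -> T1 A

Fill CYK table bottom-up, restricted to cells inside w[3..4]:
  cell(3,3) a: {C,T1}  orig:{C}
  cell(4,4) a: {C,T1}  orig:{C}
  cell(3,4) aa: {S}

Original NTs in T[3,4] deriving "aa": ["S"]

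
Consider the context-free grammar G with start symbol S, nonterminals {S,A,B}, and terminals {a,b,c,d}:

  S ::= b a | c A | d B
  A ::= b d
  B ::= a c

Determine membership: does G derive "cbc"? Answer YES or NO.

CNF form of G:
  S -> T0 T2 | T1 B | T3 A
  A -> T0 T1
  B -> T2 T3
  T0 -> b
  T1 -> d
  T2 -> a
  T3 -> c

CYK fill:
  [0..0]={T3}  "c"  orig:{}
  [1..1]={T0}  "b"  orig:{}
  [2..2]={T3}  "c"  orig:{}
  [0..1]=∅  "cb"
  [1..2]=∅  "bc"
  [0..2]=∅  "cbc"

S ∉ T[0,2] ⇒ NO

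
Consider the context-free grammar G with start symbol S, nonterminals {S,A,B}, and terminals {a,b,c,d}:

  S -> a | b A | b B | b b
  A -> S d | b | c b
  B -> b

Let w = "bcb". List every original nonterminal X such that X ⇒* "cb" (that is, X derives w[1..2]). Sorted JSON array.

Convert to CNF:
  S -> T2 A | T2 B | T2 T2 | a
  A -> S T0 | T1 T2 | b
  B -> b
  T0 -> d
  T1 -> c
  T2 -> b

CYK fill — only the sub-triangle for w[1..2]:
  [1..1]={T1}  "c"  orig:{}
  [2..2]={A,B,T2}  "b"  orig:{A,B}
  [1..2]={A}  "cb"

Original NTs in T[1,2] deriving "cb": ["A"]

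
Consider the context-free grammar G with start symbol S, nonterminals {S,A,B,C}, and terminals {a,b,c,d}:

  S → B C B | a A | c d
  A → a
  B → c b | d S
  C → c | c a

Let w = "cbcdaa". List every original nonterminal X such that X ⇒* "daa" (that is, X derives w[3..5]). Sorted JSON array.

CNF form of G:
  S -> B X4 | T0 T2 | T3 A
  A -> a
  B -> T0 T1 | T2 S
  C -> T0 T3 | c
  T0 -> c
  T1 -> b
  T2 -> d
  T3 -> a
  X4 -> C B

Fill CYK table bottom-up — only the sub-triangle for w[3..5]:
  T[3,3] 'd' = {T2}  orig:{}
  T[4,4] 'a' = {A,T3}  orig:{A}
  T[5,5] 'a' = {A,T3}  orig:{A}
  T[3,4] 'da' = ∅
  T[4,5] 'aa' = {S}
  T[3,5] 'daa' = {B}

Original NTs in T[3,5] deriving "daa": ["B"]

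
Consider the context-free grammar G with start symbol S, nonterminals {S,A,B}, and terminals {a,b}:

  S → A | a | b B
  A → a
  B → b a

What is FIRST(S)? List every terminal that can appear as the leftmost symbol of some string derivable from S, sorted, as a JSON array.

FIRST sets, iterate to fixpoint:
iter 1:
  A via A→a: +{a}
  B via B→b a: +{b}
  S via S→A: +{a}
  S via S→b B: +{b}
  FIRST(S)={a,b}  FIRST(A)={a}  FIRST(B)={b}
iter 2: (no change)
  FIRST(S)={a,b}  FIRST(A)={a}  FIRST(B)={b}

FIRST(S) = ["a", "b"]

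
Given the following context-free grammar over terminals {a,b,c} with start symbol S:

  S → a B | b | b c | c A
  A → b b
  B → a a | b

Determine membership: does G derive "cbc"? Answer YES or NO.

Convert to CNF:
  S -> T0 T2 | T1 B | T2 A | b
  A -> T0 T0
  B -> T1 T1 | b
  T0 -> b
  T1 -> a
  T2 -> c

CYK fill:
  [0..0]={T2}  "c"  orig:{}
  [1..1]={B,S,T0}  "b"  orig:{B,S}
  [2..2]={T2}  "c"  orig:{}
  [0..1]=∅  "cb"
  [1..2]={S}  "bc"
  [0..2]=∅  "cbc"

S ∉ T[0,2] ⇒ NO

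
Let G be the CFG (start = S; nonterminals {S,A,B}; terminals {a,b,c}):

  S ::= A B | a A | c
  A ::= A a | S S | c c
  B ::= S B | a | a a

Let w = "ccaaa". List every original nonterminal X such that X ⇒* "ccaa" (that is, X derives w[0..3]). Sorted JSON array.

Convert to CNF:
  S -> A B | T0 A | c
  A -> A T0 | S S | T1 T1
  B -> S B | T0 T0 | a
  T0 -> a
  T1 -> c

CYK table (by increasing span), restricted to cells inside w[0..3]:
  [0..0]={S,T1}  "c"  orig:{S}
  [1..1]={S,T1}  "c"  orig:{S}
  [2..2]={B,T0}  "a"  orig:{B}
  [3..3]={B,T0}  "a"  orig:{B}
  [0..1]={A}  "cc"
  [1..2]={B}  "ca"
  [2..3]={B}  "aa"
  [0..2]={A,B,S}  "cca"
  [1..3]={B}  "caa"
  [0..3]={A,B,S}  "ccaa"

Original NTs in T[0,3] deriving "ccaa": ["A", "B", "S"]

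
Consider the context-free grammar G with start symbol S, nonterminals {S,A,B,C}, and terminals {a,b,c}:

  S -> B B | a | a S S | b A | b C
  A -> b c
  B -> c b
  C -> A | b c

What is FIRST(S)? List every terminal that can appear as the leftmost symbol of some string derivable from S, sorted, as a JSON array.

FIRST iteration:
pass 1:
  A via A→b c: +{b}
  B via B→c b: +{c}
  C via C→A: +{b}
  S via S→B B: +{c}
  S via S→a: +{a}
  S via S→b A: +{b}
  FIRST(S)={a,b,c}  FIRST(A)={b}  FIRST(B)={c}  FIRST(C)={b}
pass 2: (stable)
  FIRST(S)={a,b,c}  FIRST(A)={b}  FIRST(B)={c}  FIRST(C)={b}

FIRST(S) = ["a", "b", "c"]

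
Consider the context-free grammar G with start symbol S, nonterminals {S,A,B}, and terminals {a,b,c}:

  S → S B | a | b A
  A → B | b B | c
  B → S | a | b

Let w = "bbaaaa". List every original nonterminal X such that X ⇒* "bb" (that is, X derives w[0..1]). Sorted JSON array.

Convert to CNF:
  S -> S B | T0 A | a
  A -> S B | T0 A | T0 B | a | b | c
  B -> S B | T0 A | a | b
  T0 -> b

CYK table (by increasing span), restricted to cells inside w[0..1]:
  cell(0,0) b: {A,B,T0}  orig:{A,B}
  cell(1,1) b: {A,B,T0}  orig:{A,B}
  cell(0,1) bb: {A,B,S}

Original NTs in T[0,1] deriving "bb": ["A", "B", "S"]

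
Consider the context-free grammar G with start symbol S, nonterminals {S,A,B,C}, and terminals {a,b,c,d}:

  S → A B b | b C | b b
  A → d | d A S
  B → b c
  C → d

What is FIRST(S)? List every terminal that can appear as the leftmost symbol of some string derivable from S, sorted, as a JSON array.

FIRST sets, iterate to fixpoint:
pass 1:
  A via A→d: +{d}
  B via B→b c: +{b}
  C via C→d: +{d}
  S via S→A B b: +{d}
  S via S→b C: +{b}
  FIRST[S]={b,d}  FIRST[A]={d}  FIRST[B]={b}  FIRST[C]={d}
pass 2: — fixpoint
  FIRST[S]={b,d}  FIRST[A]={d}  FIRST[B]={b}  FIRST[C]={d}

FIRST(S) = ["b", "d"]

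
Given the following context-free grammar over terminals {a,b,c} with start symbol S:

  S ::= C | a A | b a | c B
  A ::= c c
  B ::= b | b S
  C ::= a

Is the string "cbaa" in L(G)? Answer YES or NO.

Convert to CNF:
  S -> T0 B | T1 T2 | T2 A | a
  A -> T0 T0
  B -> T1 S | b
  C -> a
  T0 -> c
  T1 -> b
  T2 -> a

Fill CYK table bottom-up:
  [0..0]={T0}  "c"  orig:{}
  [1..1]={B,T1}  "b"  orig:{B}
  [2..2]={C,S,T2}  "a"  orig:{C,S}
  [3..3]={C,S,T2}  "a"  orig:{C,S}
  [0..1]={S}  "cb"
  [1..2]={B,S}  "ba"
  [2..3]=∅  "aa"
  [0..2]={S}  "cba"
  [1..3]=∅  "baa"
  [0..3]=∅  "cbaa"

S ∉ T[0,3] ⇒ NO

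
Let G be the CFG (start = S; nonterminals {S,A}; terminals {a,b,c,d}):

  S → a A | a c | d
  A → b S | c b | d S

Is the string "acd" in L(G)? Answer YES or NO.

Convert to CNF:
  S -> T3 A | T3 T1 | d
  A -> T0 S | T1 T0 | T2 S
  T0 -> b
  T1 -> c
  T2 -> d
  T3 -> a

CYK fill:
  T[0,0] 'a' = {T3}  orig:{}
  T[1,1] 'c' = {T1}  orig:{}
  T[2,2] 'd' = {S,T2}  orig:{S}
  T[0,1] 'ac' = {S}
  T[1,2] 'cd' = ∅
  T[0,2] 'acd' = ∅

S ∉ T[0,2] ⇒ NO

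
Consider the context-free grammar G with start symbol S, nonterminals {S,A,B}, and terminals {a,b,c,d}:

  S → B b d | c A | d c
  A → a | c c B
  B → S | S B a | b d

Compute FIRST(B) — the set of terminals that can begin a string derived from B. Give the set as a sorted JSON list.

FIRST iteration:
pass 1:
  A via A→a: +{a}
  A via A→c c B: +{c}
  B via B→b d: +{b}
  S via S→B b d: +{b}
  S via S→c A: +{c}
  S via S→d c: +{d}
  S: {b,c,d}  A: {a,c}  B: {b}
pass 2:
  B via B→S: +{c,d}
  S: {b,c,d}  A: {a,c}  B: {b,c,d}
pass 3: done
  S: {b,c,d}  A: {a,c}  B: {b,c,d}

FIRST(B) = ["b", "c", "d"]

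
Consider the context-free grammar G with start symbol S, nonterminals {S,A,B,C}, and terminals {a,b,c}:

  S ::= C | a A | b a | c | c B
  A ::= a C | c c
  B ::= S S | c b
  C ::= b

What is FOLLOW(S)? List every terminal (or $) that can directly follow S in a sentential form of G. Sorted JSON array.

FIRST iteration:
round 1:
  A via A→a C: +{a}
  A via A→c c: +{c}
  B via B→c b: +{c}
  C via C→b: +{b}
  S via S→C: +{b}
  S via S→a A: +{a}
  S via S→c: +{c}
  FIRST[S]={a,b,c}  FIRST[A]={a,c}  FIRST[B]={c}  FIRST[C]={b}
round 2:
  B via B→S S: +{a,b}
  FIRST[S]={a,b,c}  FIRST[A]={a,c}  FIRST[B]={a,b,c}  FIRST[C]={b}
round 3: (no change)
  FIRST[S]={a,b,c}  FIRST[A]={a,c}  FIRST[B]={a,b,c}  FIRST[C]={b}

FOLLOW sets:
FOLLOW(S) := {$}
iter 1:
  B→S S: FOLLOW(S) ⊇ FIRST(S) = {a,b,c}; new: +{a,b,c}
  S→C: FOLLOW(C) ⊇ FOLLOW(S) ⊇ {$,a,b,c}; new: +{$,a,b,c}
  S→a A: FOLLOW(A) ⊇ FOLLOW(S) ⊇ {$,a,b,c}; new: +{$,a,b,c}
  S→c B: FOLLOW(B) ⊇ FOLLOW(S) ⊇ {$,a,b,c}; new: +{$,a,b,c}
  FOLLOW[S]={$,a,b,c}  FOLLOW[A]={$,a,b,c}  FOLLOW[B]={$,a,b,c}  FOLLOW[C]={$,a,b,c}
iter 2: (stable)
  FOLLOW[S]={$,a,b,c}  FOLLOW[A]={$,a,b,c}  FOLLOW[B]={$,a,b,c}  FOLLOW[C]={$,a,b,c}

FOLLOW(S) = ["$", "a", "b", "c"]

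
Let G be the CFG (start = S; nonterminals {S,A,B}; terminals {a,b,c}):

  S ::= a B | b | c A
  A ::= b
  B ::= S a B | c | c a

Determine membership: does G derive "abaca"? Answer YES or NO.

Convert to CNF:
  S -> T0 B | T1 A | b
  A -> b
  B -> S X2 | T1 T0 | c
  T0 -> a
  T1 -> c
  X2 -> T0 B

CYK table (by increasing span):
  cell(0,0) a: {T0}  orig:{}
  cell(1,1) b: {A,S}
  cell(2,2) a: {T0}  orig:{}
  cell(3,3) c: {B,T1}  orig:{B}
  cell(4,4) a: {T0}  orig:{}
  cell(0,1) ab: ∅
  cell(1,2) ba: ∅
  cell(2,3) ac: {S,X2}  orig:{S}
  cell(3,4) ca: {B}
  cell(0,2) aba: ∅
  cell(1,3) bac: {B}
  cell(2,4) aca: {S,X2}  orig:{S}
  cell(0,3) abac: {S,X2}  orig:{S}
  cell(1,4) baca: {B}
  cell(0,4) abaca: {S,X2}  orig:{S}

S ∈ T[0,4] ⇒ YES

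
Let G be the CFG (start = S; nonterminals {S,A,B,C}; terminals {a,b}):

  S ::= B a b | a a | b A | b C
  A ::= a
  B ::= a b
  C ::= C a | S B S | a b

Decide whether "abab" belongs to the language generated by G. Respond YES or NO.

CNF form of G:
  S -> B X3 | T0 T0 | T1 A | T1 C
  A -> a
  B -> T0 T1
  C -> C T0 | S X2 | T0 T1
  T0 -> a
  T1 -> b
  X2 -> B S
  X3 -> T0 T1

CYK fill:
  cell(0,0) a: {A,T0}  orig:{A}
  cell(1,1) b: {T1}  orig:{}
  cell(2,2) a: {A,T0}  orig:{A}
  cell(3,3) b: {T1}  orig:{}
  cell(0,1) ab: {B,C,X3}  orig:{B,C}
  cell(1,2) ba: {S}
  cell(2,3) ab: {B,C,X3}  orig:{B,C}
  cell(0,2) aba: {C}
  cell(1,3) bab: {S}
  cell(0,3) abab: {S}

S ∈ T[0,3] ⇒ YES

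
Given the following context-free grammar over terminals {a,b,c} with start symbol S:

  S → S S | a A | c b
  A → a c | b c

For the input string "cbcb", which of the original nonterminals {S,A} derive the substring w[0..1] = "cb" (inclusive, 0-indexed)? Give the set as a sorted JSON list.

CNF form of G:
  S -> S S | T0 A | T1 T2
  A -> T0 T1 | T2 T1
  T0 -> a
  T1 -> c
  T2 -> b

CYK fill (cells [i..j] with 0 ≤ i ≤ j ≤ 1 only):
  [0..0]={T1}  "c"  orig:{}
  [1..1]={T2}  "b"  orig:{}
  [0..1]={S}  "cb"

Original NTs in T[0,1] deriving "cb": ["S"]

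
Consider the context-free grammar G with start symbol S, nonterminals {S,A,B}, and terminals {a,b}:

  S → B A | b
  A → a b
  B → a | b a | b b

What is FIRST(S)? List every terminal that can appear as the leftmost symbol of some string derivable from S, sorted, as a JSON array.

Compute FIRST by fixpoint:
iter 1:
  A via A→a b: +{a}
  B via B→a: +{a}
  B via B→b a: +{b}
  S via S→B A: +{a,b}
  FIRST(S)={a,b}  FIRST(A)={a}  FIRST(B)={a,b}
iter 2: (no change)
  FIRST(S)={a,b}  FIRST(A)={a}  FIRST(B)={a,b}

FIRST(S) = ["a", "b"]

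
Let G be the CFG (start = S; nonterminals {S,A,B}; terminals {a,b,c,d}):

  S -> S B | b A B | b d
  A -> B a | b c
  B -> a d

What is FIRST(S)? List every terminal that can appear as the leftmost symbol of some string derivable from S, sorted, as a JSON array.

Compute FIRST by fixpoint:
[1]
  A via A→b c: +{b}
  B via B→a d: +{a}
  S via S→b A B: +{b}
  S: {b}  A: {b}  B: {a}
[2]
  A via A→B a: +{a}
  S: {b}  A: {a,b}  B: {a}
[3] done
  S: {b}  A: {a,b}  B: {a}

FIRST(S) = ["b"]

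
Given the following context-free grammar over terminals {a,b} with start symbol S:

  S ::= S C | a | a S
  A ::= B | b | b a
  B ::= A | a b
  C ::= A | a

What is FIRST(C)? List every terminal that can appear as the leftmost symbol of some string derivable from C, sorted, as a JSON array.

FIRST sets, iterate to fixpoint:
round 1:
  A via A→b: +{b}
  B via B→A: +{b}
  B via B→a b: +{a}
  C via C→A: +{b}
  C via C→a: +{a}
  S via S→a: +{a}
  FIRST(S)={a}  FIRST(A)={b}  FIRST(B)={a,b}  FIRST(C)={a,b}
round 2:
  A via A→B: +{a}
  FIRST(S)={a}  FIRST(A)={a,b}  FIRST(B)={a,b}  FIRST(C)={a,b}
round 3: (stable)
  FIRST(S)={a}  FIRST(A)={a,b}  FIRST(B)={a,b}  FIRST(C)={a,b}

FIRST(C) = ["a", "b"]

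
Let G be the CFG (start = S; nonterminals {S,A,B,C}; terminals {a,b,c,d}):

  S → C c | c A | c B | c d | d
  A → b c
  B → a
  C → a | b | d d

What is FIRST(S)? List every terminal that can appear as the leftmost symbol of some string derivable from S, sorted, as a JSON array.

FIRST iteration:
pass 1:
  A via A→b c: +{b}
  B via B→a: +{a}
  C via C→a: +{a}
  C via C→b: +{b}
  C via C→d d: +{d}
  S via S→C c: +{a,b,d}
  S via S→c A: +{c}
  FIRST(S)={a,b,c,d}  FIRST(A)={b}  FIRST(B)={a}  FIRST(C)={a,b,d}
pass 2: — fixpoint
  FIRST(S)={a,b,c,d}  FIRST(A)={b}  FIRST(B)={a}  FIRST(C)={a,b,d}

FIRST(S) = ["a", "b", "c", "d"]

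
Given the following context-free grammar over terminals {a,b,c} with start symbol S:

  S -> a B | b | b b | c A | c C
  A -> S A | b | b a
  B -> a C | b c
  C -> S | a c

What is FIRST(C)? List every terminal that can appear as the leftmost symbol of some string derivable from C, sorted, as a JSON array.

FIRST iteration:
iter 1:
  A via A→b: +{b}
  B via B→a C: +{a}
  B via B→b c: +{b}
  C via C→a c: +{a}
  S via S→a B: +{a}
  S via S→b: +{b}
  S via S→c A: +{c}
  FIRST(S)={a,b,c}  FIRST(A)={b}  FIRST(B)={a,b}  FIRST(C)={a}
iter 2:
  A via A→S A: +{a,c}
  C via C→S: +{b,c}
  FIRST(S)={a,b,c}  FIRST(A)={a,b,c}  FIRST(B)={a,b}  FIRST(C)={a,b,c}
iter 3: — fixpoint
  FIRST(S)={a,b,c}  FIRST(A)={a,b,c}  FIRST(B)={a,b}  FIRST(C)={a,b,c}

FIRST(C) = ["a", "b", "c"]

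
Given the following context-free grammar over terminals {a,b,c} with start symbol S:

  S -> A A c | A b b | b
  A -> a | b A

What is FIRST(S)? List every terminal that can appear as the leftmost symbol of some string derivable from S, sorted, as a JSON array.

FIRST sets, iterate to fixpoint:
round 1:
  A via A→a: +{a}
  A via A→b A: +{b}
  S via S→A A c: +{a,b}
  S: {a,b}  A: {a,b}
round 2: — fixpoint
  S: {a,b}  A: {a,b}

FIRST(S) = ["a", "b"]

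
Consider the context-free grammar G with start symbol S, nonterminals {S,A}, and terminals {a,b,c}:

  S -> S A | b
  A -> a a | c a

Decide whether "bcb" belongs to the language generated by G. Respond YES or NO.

Convert to CNF:
  S -> S A | b
  A -> T0 T0 | T1 T0
  T0 -> a
  T1 -> c

CYK fill:
  [0..0]={S}  "b"
  [1..1]={T1}  "c"  orig:{}
  [2..2]={S}  "b"
  [0..1]=∅  "bc"
  [1..2]=∅  "cb"
  [0..2]=∅  "bcb"

S ∉ T[0,2] ⇒ NO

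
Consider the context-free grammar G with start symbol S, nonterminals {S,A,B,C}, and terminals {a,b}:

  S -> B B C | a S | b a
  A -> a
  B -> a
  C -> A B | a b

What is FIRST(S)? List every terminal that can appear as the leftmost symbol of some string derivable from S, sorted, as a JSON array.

Compute FIRST by fixpoint:
round 1:
  A via A→a: +{a}
  B via B→a: +{a}
  C via C→A B: +{a}
  S via S→B B C: +{a}
  S via S→b a: +{b}
  FIRST(S)={a,b}  FIRST(A)={a}  FIRST(B)={a}  FIRST(C)={a}
round 2: (stable)
  FIRST(S)={a,b}  FIRST(A)={a}  FIRST(B)={a}  FIRST(C)={a}

FIRST(S) = ["a", "b"]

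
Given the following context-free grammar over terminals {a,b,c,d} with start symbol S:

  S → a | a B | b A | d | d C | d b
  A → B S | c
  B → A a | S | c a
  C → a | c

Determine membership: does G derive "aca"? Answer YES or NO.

CNF form of G:
  S -> T0 B | T1 A | T3 C | T3 T1 | a | d
  A -> B S | c
  B -> A T0 | T0 B | T1 A | T2 T0 | T3 C | T3 T1 | a | d
  C -> a | c
  T0 -> a
  T1 -> b
  T2 -> c
  T3 -> d

CYK table (by increasing span):
  T[0,0] 'a' = {B,C,S,T0}  orig:{B,C,S}
  T[1,1] 'c' = {A,C,T2}  orig:{A,C}
  T[2,2] 'a' = {B,C,S,T0}  orig:{B,C,S}
  T[0,1] 'ac' = ∅
  T[1,2] 'ca' = {B}
  T[0,2] 'aca' = {B,S}

S ∈ T[0,2] ⇒ YES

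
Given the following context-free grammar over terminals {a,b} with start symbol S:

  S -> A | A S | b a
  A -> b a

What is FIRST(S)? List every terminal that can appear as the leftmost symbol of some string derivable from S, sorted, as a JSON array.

Compute FIRST by fixpoint:
round 1:
  A via A→b a: +{b}
  S via S→A: +{b}
  FIRST[S]={b}  FIRST[A]={b}
round 2: — fixpoint
  FIRST[S]={b}  FIRST[A]={b}

FIRST(S) = ["b"]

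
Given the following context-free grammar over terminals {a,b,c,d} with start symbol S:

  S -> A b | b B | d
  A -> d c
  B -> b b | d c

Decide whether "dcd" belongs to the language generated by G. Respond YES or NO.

Convert to CNF:
  S -> A T2 | T2 B | d
  A -> T0 T1
  B -> T0 T1 | T2 T2
  T0 -> d
  T1 -> c
  T2 -> b

Fill CYK table bottom-up:
  T[0,0] 'd' = {S,T0}  orig:{S}
  T[1,1] 'c' = {T1}  orig:{}
  T[2,2] 'd' = {S,T0}  orig:{S}
  T[0,1] 'dc' = {A,B}
  T[1,2] 'cd' = ∅
  T[0,2] 'dcd' = ∅

S ∉ T[0,2] ⇒ NO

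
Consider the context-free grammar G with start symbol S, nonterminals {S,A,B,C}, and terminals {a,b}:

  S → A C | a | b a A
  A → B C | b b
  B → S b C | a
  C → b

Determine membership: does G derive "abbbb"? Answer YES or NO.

Convert to CNF:
  S -> A C | T0 X3 | a
  A -> B C | T0 T0
  B -> S X2 | a
  C -> b
  T0 -> b
  T1 -> a
  X2 -> T0 C
  X3 -> T1 A

CYK table (by increasing span):
  cell(0,0) a: {B,S,T1}  orig:{B,S}
  cell(1,1) b: {C,T0}  orig:{C}
  cell(2,2) b: {C,T0}  orig:{C}
  cell(3,3) b: {C,T0}  orig:{C}
  cell(4,4) b: {C,T0}  orig:{C}
  cell(0,1) ab: {A}
  cell(1,2) bb: {A,X2}  orig:{A}
  cell(2,3) bb: {A,X2}  orig:{A}
  cell(3,4) bb: {A,X2}  orig:{A}
  cell(0,2) abb: {B,S,X3}  orig:{B,S}
  cell(1,3) bbb: {S}
  cell(2,4) bbb: {S}
  cell(0,3) abbb: {A}
  cell(1,4) bbbb: ∅
  cell(0,4) abbbb: {B,S}

S ∈ T[0,4] ⇒ YES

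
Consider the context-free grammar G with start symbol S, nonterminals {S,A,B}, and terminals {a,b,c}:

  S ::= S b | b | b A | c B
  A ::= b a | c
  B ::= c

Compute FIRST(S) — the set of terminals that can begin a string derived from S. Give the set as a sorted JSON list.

FIRST sets, iterate to fixpoint:
round 1:
  A via A→b a: +{b}
  A via A→c: +{c}
  B via B→c: +{c}
  S via S→b: +{b}
  S via S→c B: +{c}
  FIRST[S]={b,c}  FIRST[A]={b,c}  FIRST[B]={c}
round 2: done
  FIRST[S]={b,c}  FIRST[A]={b,c}  FIRST[B]={c}

FIRST(S) = ["b", "c"]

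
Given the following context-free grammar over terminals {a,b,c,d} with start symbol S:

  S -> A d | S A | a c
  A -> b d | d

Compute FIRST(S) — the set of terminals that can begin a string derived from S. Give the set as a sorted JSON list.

Compute FIRST by fixpoint:
pass 1:
  A via A→b d: +{b}
  A via A→d: +{d}
  S via S→A d: +{b,d}
  S via S→a c: +{a}
  FIRST(S)={a,b,d}  FIRST(A)={b,d}
pass 2: done
  FIRST(S)={a,b,d}  FIRST(A)={b,d}

FIRST(S) = ["a", "b", "d"]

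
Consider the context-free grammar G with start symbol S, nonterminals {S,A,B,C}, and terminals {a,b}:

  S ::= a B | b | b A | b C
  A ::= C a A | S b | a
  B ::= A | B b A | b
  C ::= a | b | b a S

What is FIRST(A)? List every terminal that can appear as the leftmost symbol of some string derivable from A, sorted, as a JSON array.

FIRST iteration:
iter 1:
  A via A→a: +{a}
  B via B→A: +{a}
  B via B→b: +{b}
  C via C→a: +{a}
  C via C→b: +{b}
  S via S→a B: +{a}
  S via S→b: +{b}
  S: {a,b}  A: {a}  B: {a,b}  C: {a,b}
iter 2:
  A via A→C a A: +{b}
  S: {a,b}  A: {a,b}  B: {a,b}  C: {a,b}
iter 3: done
  S: {a,b}  A: {a,b}  B: {a,b}  C: {a,b}

FIRST(A) = ["a", "b"]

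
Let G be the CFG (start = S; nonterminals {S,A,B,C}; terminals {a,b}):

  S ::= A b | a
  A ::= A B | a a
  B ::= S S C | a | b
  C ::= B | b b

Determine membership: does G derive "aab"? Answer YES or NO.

CNF form of G:
  S -> A T1 | a
  A -> A B | T0 T0
  B -> S X2 | a | b
  C -> S X3 | T1 T1 | a | b
  T0 -> a
  T1 -> b
  X2 -> S C
  X3 -> S C

CYK table (by increasing span):
  T[0,0] 'a' = {B,C,S,T0}  orig:{B,C,S}
  T[1,1] 'a' = {B,C,S,T0}  orig:{B,C,S}
  T[2,2] 'b' = {B,C,T1}  orig:{B,C}
  T[0,1] 'aa' = {A,X2,X3}  orig:{A}
  T[1,2] 'ab' = {X2,X3}  orig:{}
  T[0,2] 'aab' = {A,B,C,S}

S ∈ T[0,2] ⇒ YES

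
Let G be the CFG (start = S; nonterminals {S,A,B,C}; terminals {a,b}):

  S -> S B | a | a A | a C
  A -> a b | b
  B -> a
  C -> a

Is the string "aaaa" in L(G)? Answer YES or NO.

Convert to CNF:
  S -> S B | T0 A | T0 C | a
  A -> T0 T1 | b
  B -> a
  C -> a
  T0 -> a
  T1 -> b

CYK fill:
  cell(0,0) a: {B,C,S,T0}  orig:{B,C,S}
  cell(1,1) a: {B,C,S,T0}  orig:{B,C,S}
  cell(2,2) a: {B,C,S,T0}  orig:{B,C,S}
  cell(3,3) a: {B,C,S,T0}  orig:{B,C,S}
  cell(0,1) aa: {S}
  cell(1,2) aa: {S}
  cell(2,3) aa: {S}
  cell(0,2) aaa: {S}
  cell(1,3) aaa: {S}
  cell(0,3) aaaa: {S}

S ∈ T[0,3] ⇒ YES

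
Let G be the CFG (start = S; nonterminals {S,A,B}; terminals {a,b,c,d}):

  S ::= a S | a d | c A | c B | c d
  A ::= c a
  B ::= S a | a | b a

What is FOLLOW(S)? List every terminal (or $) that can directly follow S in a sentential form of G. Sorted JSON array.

Compute FIRST by fixpoint:
[1]
  A via A→c a: +{c}
  B via B→a: +{a}
  B via B→b a: +{b}
  S via S→a S: +{a}
  S via S→c A: +{c}
  S: {a,c}  A: {c}  B: {a,b}
[2]
  B via B→S a: +{c}
  S: {a,c}  A: {c}  B: {a,b,c}
[3] — fixpoint
  S: {a,c}  A: {c}  B: {a,b,c}

FOLLOW iteration:
initialize: $ ∈ FOLLOW(S)
pass 1:
  B→S a: FOLLOW(S) ⊇ FIRST(a) = {a}; new: +{a}
  S→c A: FOLLOW(A) ⊇ FOLLOW(S) ⊇ {$,a}; new: +{$,a}
  S→c B: FOLLOW(B) ⊇ FOLLOW(S) ⊇ {$,a}; new: +{$,a}
  FOLLOW[S]={$,a}  FOLLOW[A]={$,a}  FOLLOW[B]={$,a}
pass 2: (stable)
  FOLLOW[S]={$,a}  FOLLOW[A]={$,a}  FOLLOW[B]={$,a}

FOLLOW(S) = ["$", "a"]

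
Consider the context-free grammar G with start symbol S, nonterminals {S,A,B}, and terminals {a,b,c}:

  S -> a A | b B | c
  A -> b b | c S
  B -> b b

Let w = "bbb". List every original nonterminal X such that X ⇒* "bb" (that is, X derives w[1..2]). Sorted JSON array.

CNF form of G:
  S -> T0 B | T2 A | c
  A -> T0 T0 | T1 S
  B -> T0 T0
  T0 -> b
  T1 -> c
  T2 -> a

CYK table (by increasing span), restricted to cells inside w[1..2]:
  cell(1,1) b: {T0}  orig:{}
  cell(2,2) b: {T0}  orig:{}
  cell(1,2) bb: {A,B}

Original NTs in T[1,2] deriving "bb": ["A", "B"]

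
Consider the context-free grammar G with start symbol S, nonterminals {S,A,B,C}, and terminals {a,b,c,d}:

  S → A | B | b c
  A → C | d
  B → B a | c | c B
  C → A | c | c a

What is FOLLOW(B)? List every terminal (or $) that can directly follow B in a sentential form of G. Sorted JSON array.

Compute FIRST by fixpoint:
round 1:
  A via A→d: +{d}
  B via B→c: +{c}
  C via C→A: +{d}
  C via C→c: +{c}
  S via S→A: +{d}
  S via S→B: +{c}
  S via S→b c: +{b}
  S: {b,c,d}  A: {d}  B: {c}  C: {c,d}
round 2:
  A via A→C: +{c}
  S: {b,c,d}  A: {c,d}  B: {c}  C: {c,d}
round 3: done
  S: {b,c,d}  A: {c,d}  B: {c}  C: {c,d}

Compute FOLLOW by fixpoint:
initialize: $ ∈ FOLLOW(S)
[1]
  B→B a: FOLLOW(B) ⊇ FIRST(a) = {a}; new: +{a}
  S→A: FOLLOW(A) ⊇ FOLLOW(S) ⊇ {$}; new: +{$}
  S→B: FOLLOW(B) ⊇ FOLLOW(S) ⊇ {$}; new: +{$}
  FOLLOW(S)={$}  FOLLOW(A)={$}  FOLLOW(B)={$,a}  FOLLOW(C)={}
[2]
  A→C: FOLLOW(C) ⊇ FOLLOW(A) ⊇ {$}; new: +{$}
  FOLLOW(S)={$}  FOLLOW(A)={$}  FOLLOW(B)={$,a}  FOLLOW(C)={$}
[3] (no change)
  FOLLOW(S)={$}  FOLLOW(A)={$}  FOLLOW(B)={$,a}  FOLLOW(C)={$}

FOLLOW(B) = ["$", "a"]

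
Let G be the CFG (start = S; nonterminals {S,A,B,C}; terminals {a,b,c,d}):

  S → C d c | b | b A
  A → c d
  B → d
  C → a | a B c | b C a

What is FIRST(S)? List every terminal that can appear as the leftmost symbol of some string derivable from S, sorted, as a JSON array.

FIRST sets, iterate to fixpoint:
iter 1:
  A via A→c d: +{c}
  B via B→d: +{d}
  C via C→a: +{a}
  C via C→b C a: +{b}
  S via S→C d c: +{a,b}
  FIRST[S]={a,b}  FIRST[A]={c}  FIRST[B]={d}  FIRST[C]={a,b}
iter 2: (stable)
  FIRST[S]={a,b}  FIRST[A]={c}  FIRST[B]={d}  FIRST[C]={a,b}

FIRST(S) = ["a", "b"]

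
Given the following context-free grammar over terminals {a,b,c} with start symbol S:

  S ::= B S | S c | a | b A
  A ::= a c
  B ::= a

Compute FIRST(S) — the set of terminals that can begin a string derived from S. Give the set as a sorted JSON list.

FIRST iteration:
round 1:
  A via A→a c: +{a}
  B via B→a: +{a}
  S via S→B S: +{a}
  S via S→b A: +{b}
  S: {a,b}  A: {a}  B: {a}
round 2: done
  S: {a,b}  A: {a}  B: {a}

FIRST(S) = ["a", "b"]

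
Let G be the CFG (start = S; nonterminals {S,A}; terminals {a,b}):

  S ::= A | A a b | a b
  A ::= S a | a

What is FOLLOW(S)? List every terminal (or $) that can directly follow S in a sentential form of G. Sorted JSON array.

FIRST sets, iterate to fixpoint:
[1]
  A via A→a: +{a}
  S via S→A: +{a}
  FIRST(S)={a}  FIRST(A)={a}
[2] done
  FIRST(S)={a}  FIRST(A)={a}

FOLLOW iteration:
FOLLOW(S) := {$}
[1]
  A→S a: FOLLOW(S) ⊇ FIRST(a) = {a}; new: +{a}
  S→A: FOLLOW(A) ⊇ FOLLOW(S) ⊇ {$,a}; new: +{$,a}
  FOLLOW[S]={$,a}  FOLLOW[A]={$,a}
[2] (stable)
  FOLLOW[S]={$,a}  FOLLOW[A]={$,a}

FOLLOW(S) = ["$", "a"]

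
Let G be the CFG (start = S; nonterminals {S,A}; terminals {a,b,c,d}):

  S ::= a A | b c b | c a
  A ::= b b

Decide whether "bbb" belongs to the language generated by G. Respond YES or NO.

Convert to CNF:
  S -> T0 X3 | T1 A | T2 T1
  A -> T0 T0
  T0 -> b
  T1 -> a
  T2 -> c
  X3 -> T2 T0

Fill CYK table bottom-up:
  T[0,0] 'b' = {T0}  orig:{}
  T[1,1] 'b' = {T0}  orig:{}
  T[2,2] 'b' = {T0}  orig:{}
  T[0,1] 'bb' = {A}
  T[1,2] 'bb' = {A}
  T[0,2] 'bbb' = ∅

S ∉ T[0,2] ⇒ NO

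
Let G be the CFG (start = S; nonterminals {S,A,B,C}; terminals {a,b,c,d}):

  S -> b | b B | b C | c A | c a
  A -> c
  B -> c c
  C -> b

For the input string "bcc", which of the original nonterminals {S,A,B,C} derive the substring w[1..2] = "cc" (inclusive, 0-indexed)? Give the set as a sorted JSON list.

CNF form of G:
  S -> T0 A | T0 T2 | T1 B | T1 C | b
  A -> c
  B -> T0 T0
  C -> b
  T0 -> c
  T1 -> b
  T2 -> a

CYK table (by increasing span) — only the sub-triangle for w[1..2]:
  [1..1]={A,T0}  "c"  orig:{A}
  [2..2]={A,T0}  "c"  orig:{A}
  [1..2]={B,S}  "cc"

Original NTs in T[1,2] deriving "cc": ["B", "S"]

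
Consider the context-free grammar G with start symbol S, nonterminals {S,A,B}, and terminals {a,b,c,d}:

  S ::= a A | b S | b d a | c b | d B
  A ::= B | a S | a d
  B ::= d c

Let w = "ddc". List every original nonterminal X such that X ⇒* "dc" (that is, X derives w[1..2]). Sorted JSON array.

CNF form of G:
  S -> T0 A | T1 B | T2 T3 | T3 S | T3 X4
  A -> T0 S | T0 T1 | T1 T2
  B -> T1 T2
  T0 -> a
  T1 -> d
  T2 -> c
  T3 -> b
  X4 -> T1 T0

CYK table (by increasing span), restricted to cells inside w[1..2]:
  cell(1,1) d: {T1}  orig:{}
  cell(2,2) c: {T2}  orig:{}
  cell(1,2) dc: {A,B}

Original NTs in T[1,2] deriving "dc": ["A", "B"]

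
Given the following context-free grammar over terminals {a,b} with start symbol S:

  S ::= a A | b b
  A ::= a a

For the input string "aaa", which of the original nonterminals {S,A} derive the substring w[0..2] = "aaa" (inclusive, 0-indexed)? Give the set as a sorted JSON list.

Convert to CNF:
  S -> T0 A | T1 T1
  A -> T0 T0
  T0 -> a
  T1 -> b

Fill CYK table bottom-up, restricted to cells inside w[0..2]:
  cell(0,0) a: {T0}  orig:{}
  cell(1,1) a: {T0}  orig:{}
  cell(2,2) a: {T0}  orig:{}
  cell(0,1) aa: {A}
  cell(1,2) aa: {A}
  cell(0,2) aaa: {S}

Original NTs in T[0,2] deriving "aaa": ["S"]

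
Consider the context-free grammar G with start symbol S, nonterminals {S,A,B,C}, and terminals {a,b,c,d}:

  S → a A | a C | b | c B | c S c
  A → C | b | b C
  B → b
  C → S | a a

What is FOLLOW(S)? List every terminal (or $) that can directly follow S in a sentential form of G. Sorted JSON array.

Compute FIRST by fixpoint:
round 1:
  A via A→b: +{b}
  B via B→b: +{b}
  C via C→a a: +{a}
  S via S→a A: +{a}
  S via S→b: +{b}
  S via S→c B: +{c}
  S: {a,b,c}  A: {b}  B: {b}  C: {a}
round 2:
  A via A→C: +{a}
  C via C→S: +{b,c}
  S: {a,b,c}  A: {a,b}  B: {b}  C: {a,b,c}
round 3:
  A via A→C: +{c}
  S: {a,b,c}  A: {a,b,c}  B: {b}  C: {a,b,c}
round 4: — fixpoint
  S: {a,b,c}  A: {a,b,c}  B: {b}  C: {a,b,c}

FOLLOW iteration:
seed FOLLOW(S) with $
[1]
  S→a A: FOLLOW(A) ⊇ FOLLOW(S) ⊇ {$}; new: +{$}
  S→a C: FOLLOW(C) ⊇ FOLLOW(S) ⊇ {$}; new: +{$}
  S→c B: FOLLOW(B) ⊇ FOLLOW(S) ⊇ {$}; new: +{$}
  S→c S c: FOLLOW(S) ⊇ FIRST(c) = {c}; new: +{c}
  FOLLOW(S)={$,c}  FOLLOW(A)={$}  FOLLOW(B)={$}  FOLLOW(C)={$}
[2]
  S→a A: FOLLOW(A) ⊇ FOLLOW(S) ⊇ {$,c}; new: +{c}
  S→a C: FOLLOW(C) ⊇ FOLLOW(S) ⊇ {$,c}; new: +{c}
  S→c B: FOLLOW(B) ⊇ FOLLOW(S) ⊇ {$,c}; new: +{c}
  FOLLOW(S)={$,c}  FOLLOW(A)={$,c}  FOLLOW(B)={$,c}  FOLLOW(C)={$,c}
[3] (no change)
  FOLLOW(S)={$,c}  FOLLOW(A)={$,c}  FOLLOW(B)={$,c}  FOLLOW(C)={$,c}

FOLLOW(S) = ["$", "c"]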